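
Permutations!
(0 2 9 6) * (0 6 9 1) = [2, 0, 1, 3, 4, 5, 6, 7, 8, 9] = (9)(0 2 1)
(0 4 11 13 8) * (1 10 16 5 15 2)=(0 4 11 13 8)(1 10 16 5 15 2)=[4, 10, 1, 3, 11, 15, 6, 7, 0, 9, 16, 13, 12, 8, 14, 2, 5]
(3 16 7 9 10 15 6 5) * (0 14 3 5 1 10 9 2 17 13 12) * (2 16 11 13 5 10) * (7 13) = (0 14 3 11 7 16 13 12)(1 2 17 5 10 15 6) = [14, 2, 17, 11, 4, 10, 1, 16, 8, 9, 15, 7, 0, 12, 3, 6, 13, 5]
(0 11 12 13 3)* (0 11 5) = (0 5)(3 11 12 13) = [5, 1, 2, 11, 4, 0, 6, 7, 8, 9, 10, 12, 13, 3]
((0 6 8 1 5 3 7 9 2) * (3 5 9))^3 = ((0 6 8 1 9 2)(3 7))^3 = (0 1)(2 8)(3 7)(6 9)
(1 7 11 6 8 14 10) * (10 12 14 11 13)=[0, 7, 2, 3, 4, 5, 8, 13, 11, 9, 1, 6, 14, 10, 12]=(1 7 13 10)(6 8 11)(12 14)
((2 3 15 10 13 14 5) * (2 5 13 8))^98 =(2 10 3 8 15)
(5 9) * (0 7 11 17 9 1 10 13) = [7, 10, 2, 3, 4, 1, 6, 11, 8, 5, 13, 17, 12, 0, 14, 15, 16, 9] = (0 7 11 17 9 5 1 10 13)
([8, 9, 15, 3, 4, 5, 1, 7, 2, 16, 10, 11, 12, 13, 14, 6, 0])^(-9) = (0 16 9 1 6 15 2 8)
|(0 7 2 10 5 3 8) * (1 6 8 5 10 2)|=10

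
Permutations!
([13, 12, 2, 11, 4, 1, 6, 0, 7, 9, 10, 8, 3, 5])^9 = (13)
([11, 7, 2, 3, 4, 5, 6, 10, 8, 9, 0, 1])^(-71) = (0 10 7 1 11)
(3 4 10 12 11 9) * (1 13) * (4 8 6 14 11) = [0, 13, 2, 8, 10, 5, 14, 7, 6, 3, 12, 9, 4, 1, 11] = (1 13)(3 8 6 14 11 9)(4 10 12)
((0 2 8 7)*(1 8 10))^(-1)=(0 7 8 1 10 2)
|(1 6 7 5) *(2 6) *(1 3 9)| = 7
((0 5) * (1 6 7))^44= (1 7 6)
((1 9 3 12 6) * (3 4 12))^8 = (1 12 9 6 4)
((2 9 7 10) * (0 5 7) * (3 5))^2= ((0 3 5 7 10 2 9))^2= (0 5 10 9 3 7 2)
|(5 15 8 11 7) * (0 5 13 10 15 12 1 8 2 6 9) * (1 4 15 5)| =|(0 1 8 11 7 13 10 5 12 4 15 2 6 9)| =14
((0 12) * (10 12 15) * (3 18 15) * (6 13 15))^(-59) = (0 15 18 12 13 3 10 6)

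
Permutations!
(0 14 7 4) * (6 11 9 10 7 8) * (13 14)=(0 13 14 8 6 11 9 10 7 4)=[13, 1, 2, 3, 0, 5, 11, 4, 6, 10, 7, 9, 12, 14, 8]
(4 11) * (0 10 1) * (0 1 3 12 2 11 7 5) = (0 10 3 12 2 11 4 7 5) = [10, 1, 11, 12, 7, 0, 6, 5, 8, 9, 3, 4, 2]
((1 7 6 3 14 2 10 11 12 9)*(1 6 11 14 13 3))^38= (1 11 9)(2 14 10)(6 7 12)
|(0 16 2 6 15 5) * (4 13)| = |(0 16 2 6 15 5)(4 13)| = 6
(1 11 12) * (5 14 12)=(1 11 5 14 12)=[0, 11, 2, 3, 4, 14, 6, 7, 8, 9, 10, 5, 1, 13, 12]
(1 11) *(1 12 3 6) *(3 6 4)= (1 11 12 6)(3 4)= [0, 11, 2, 4, 3, 5, 1, 7, 8, 9, 10, 12, 6]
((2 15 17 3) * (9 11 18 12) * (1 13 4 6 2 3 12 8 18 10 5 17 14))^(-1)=(1 14 15 2 6 4 13)(5 10 11 9 12 17)(8 18)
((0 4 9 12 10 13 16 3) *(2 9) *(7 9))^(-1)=((0 4 2 7 9 12 10 13 16 3))^(-1)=(0 3 16 13 10 12 9 7 2 4)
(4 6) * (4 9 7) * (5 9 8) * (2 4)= [0, 1, 4, 3, 6, 9, 8, 2, 5, 7]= (2 4 6 8 5 9 7)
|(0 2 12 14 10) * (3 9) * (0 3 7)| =8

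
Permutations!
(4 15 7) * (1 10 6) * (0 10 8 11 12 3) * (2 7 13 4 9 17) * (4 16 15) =(0 10 6 1 8 11 12 3)(2 7 9 17)(13 16 15) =[10, 8, 7, 0, 4, 5, 1, 9, 11, 17, 6, 12, 3, 16, 14, 13, 15, 2]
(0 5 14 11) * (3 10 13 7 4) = (0 5 14 11)(3 10 13 7 4) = [5, 1, 2, 10, 3, 14, 6, 4, 8, 9, 13, 0, 12, 7, 11]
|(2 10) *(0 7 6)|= |(0 7 6)(2 10)|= 6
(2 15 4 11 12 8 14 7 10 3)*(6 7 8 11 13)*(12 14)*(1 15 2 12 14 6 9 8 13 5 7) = [0, 15, 2, 12, 5, 7, 1, 10, 14, 8, 3, 6, 11, 9, 13, 4] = (1 15 4 5 7 10 3 12 11 6)(8 14 13 9)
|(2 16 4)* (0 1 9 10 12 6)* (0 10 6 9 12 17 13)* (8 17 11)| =30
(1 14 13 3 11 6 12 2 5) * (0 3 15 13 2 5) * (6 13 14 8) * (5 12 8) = (0 3 11 13 15 14 2)(1 5)(6 8) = [3, 5, 0, 11, 4, 1, 8, 7, 6, 9, 10, 13, 12, 15, 2, 14]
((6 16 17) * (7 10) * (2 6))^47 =(2 17 16 6)(7 10)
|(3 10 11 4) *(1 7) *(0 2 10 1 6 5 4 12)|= 30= |(0 2 10 11 12)(1 7 6 5 4 3)|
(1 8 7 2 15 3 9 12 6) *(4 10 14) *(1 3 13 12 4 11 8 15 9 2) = [0, 15, 9, 2, 10, 5, 3, 1, 7, 4, 14, 8, 6, 12, 11, 13] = (1 15 13 12 6 3 2 9 4 10 14 11 8 7)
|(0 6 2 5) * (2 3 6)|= 6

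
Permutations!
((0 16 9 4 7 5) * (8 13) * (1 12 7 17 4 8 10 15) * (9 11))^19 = (0 15 11 12 8 5 10 16 1 9 7 13)(4 17)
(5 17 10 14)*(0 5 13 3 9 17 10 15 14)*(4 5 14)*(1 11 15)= (0 14 13 3 9 17 1 11 15 4 5 10)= [14, 11, 2, 9, 5, 10, 6, 7, 8, 17, 0, 15, 12, 3, 13, 4, 16, 1]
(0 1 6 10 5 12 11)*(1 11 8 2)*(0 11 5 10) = (0 5 12 8 2 1 6) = [5, 6, 1, 3, 4, 12, 0, 7, 2, 9, 10, 11, 8]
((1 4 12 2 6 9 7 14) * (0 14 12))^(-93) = ((0 14 1 4)(2 6 9 7 12))^(-93) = (0 4 1 14)(2 9 12 6 7)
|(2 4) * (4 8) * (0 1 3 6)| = |(0 1 3 6)(2 8 4)| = 12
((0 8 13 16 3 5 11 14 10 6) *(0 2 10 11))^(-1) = (0 5 3 16 13 8)(2 6 10)(11 14)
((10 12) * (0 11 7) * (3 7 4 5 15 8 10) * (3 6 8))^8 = (0 11 4 5 15 3 7)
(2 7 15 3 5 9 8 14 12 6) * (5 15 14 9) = [0, 1, 7, 15, 4, 5, 2, 14, 9, 8, 10, 11, 6, 13, 12, 3] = (2 7 14 12 6)(3 15)(8 9)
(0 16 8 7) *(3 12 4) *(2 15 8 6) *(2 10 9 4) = (0 16 6 10 9 4 3 12 2 15 8 7) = [16, 1, 15, 12, 3, 5, 10, 0, 7, 4, 9, 11, 2, 13, 14, 8, 6]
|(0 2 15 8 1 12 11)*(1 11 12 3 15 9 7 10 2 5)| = 28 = |(0 5 1 3 15 8 11)(2 9 7 10)|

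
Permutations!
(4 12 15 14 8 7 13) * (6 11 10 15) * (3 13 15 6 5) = [0, 1, 2, 13, 12, 3, 11, 15, 7, 9, 6, 10, 5, 4, 8, 14] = (3 13 4 12 5)(6 11 10)(7 15 14 8)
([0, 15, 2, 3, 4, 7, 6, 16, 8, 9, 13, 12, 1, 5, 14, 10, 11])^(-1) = (1 12 11 16 7 5 13 10 15)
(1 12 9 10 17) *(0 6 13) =[6, 12, 2, 3, 4, 5, 13, 7, 8, 10, 17, 11, 9, 0, 14, 15, 16, 1] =(0 6 13)(1 12 9 10 17)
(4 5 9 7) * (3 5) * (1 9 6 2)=(1 9 7 4 3 5 6 2)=[0, 9, 1, 5, 3, 6, 2, 4, 8, 7]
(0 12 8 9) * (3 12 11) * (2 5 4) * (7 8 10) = [11, 1, 5, 12, 2, 4, 6, 8, 9, 0, 7, 3, 10] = (0 11 3 12 10 7 8 9)(2 5 4)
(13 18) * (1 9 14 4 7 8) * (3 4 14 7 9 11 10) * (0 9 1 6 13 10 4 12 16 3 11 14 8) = (0 9 7)(1 14 8 6 13 18 10 11 4)(3 12 16) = [9, 14, 2, 12, 1, 5, 13, 0, 6, 7, 11, 4, 16, 18, 8, 15, 3, 17, 10]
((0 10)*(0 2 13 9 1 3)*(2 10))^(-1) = ((0 2 13 9 1 3))^(-1) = (0 3 1 9 13 2)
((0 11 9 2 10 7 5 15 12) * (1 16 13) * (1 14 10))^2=((0 11 9 2 1 16 13 14 10 7 5 15 12))^2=(0 9 1 13 10 5 12 11 2 16 14 7 15)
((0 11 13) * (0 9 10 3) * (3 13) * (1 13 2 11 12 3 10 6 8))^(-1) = ((0 12 3)(1 13 9 6 8)(2 11 10))^(-1) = (0 3 12)(1 8 6 9 13)(2 10 11)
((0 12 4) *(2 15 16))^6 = (16)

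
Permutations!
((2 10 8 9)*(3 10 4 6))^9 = (2 6 10 9 4 3 8)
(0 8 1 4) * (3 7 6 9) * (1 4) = (0 8 4)(3 7 6 9) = [8, 1, 2, 7, 0, 5, 9, 6, 4, 3]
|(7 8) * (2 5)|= 2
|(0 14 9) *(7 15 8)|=3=|(0 14 9)(7 15 8)|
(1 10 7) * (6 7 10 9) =(10)(1 9 6 7) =[0, 9, 2, 3, 4, 5, 7, 1, 8, 6, 10]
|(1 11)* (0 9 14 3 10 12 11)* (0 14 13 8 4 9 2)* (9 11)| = 10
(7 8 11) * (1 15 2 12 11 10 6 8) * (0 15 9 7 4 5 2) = [15, 9, 12, 3, 5, 2, 8, 1, 10, 7, 6, 4, 11, 13, 14, 0] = (0 15)(1 9 7)(2 12 11 4 5)(6 8 10)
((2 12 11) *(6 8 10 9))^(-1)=(2 11 12)(6 9 10 8)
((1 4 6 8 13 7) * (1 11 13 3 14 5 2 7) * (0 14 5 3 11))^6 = ((0 14 3 5 2 7)(1 4 6 8 11 13))^6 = (14)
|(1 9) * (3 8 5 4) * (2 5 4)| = 6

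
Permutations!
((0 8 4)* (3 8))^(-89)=((0 3 8 4))^(-89)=(0 4 8 3)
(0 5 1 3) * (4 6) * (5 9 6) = (0 9 6 4 5 1 3) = [9, 3, 2, 0, 5, 1, 4, 7, 8, 6]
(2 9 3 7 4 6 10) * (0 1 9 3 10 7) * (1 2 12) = (0 2 3)(1 9 10 12)(4 6 7) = [2, 9, 3, 0, 6, 5, 7, 4, 8, 10, 12, 11, 1]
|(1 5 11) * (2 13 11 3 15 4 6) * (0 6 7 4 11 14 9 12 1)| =12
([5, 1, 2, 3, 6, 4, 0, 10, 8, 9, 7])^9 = (0 5 4 6)(7 10)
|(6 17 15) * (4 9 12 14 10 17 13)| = |(4 9 12 14 10 17 15 6 13)| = 9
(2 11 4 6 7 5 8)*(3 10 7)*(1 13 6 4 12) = (1 13 6 3 10 7 5 8 2 11 12) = [0, 13, 11, 10, 4, 8, 3, 5, 2, 9, 7, 12, 1, 6]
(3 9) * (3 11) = (3 9 11) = [0, 1, 2, 9, 4, 5, 6, 7, 8, 11, 10, 3]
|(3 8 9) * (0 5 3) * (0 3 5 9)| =4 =|(0 9 3 8)|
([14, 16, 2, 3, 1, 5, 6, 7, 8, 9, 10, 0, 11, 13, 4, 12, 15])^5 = [15, 0, 2, 3, 11, 5, 6, 7, 8, 9, 10, 16, 1, 13, 12, 4, 14]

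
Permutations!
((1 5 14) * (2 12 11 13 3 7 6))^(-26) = (1 5 14)(2 11 3 6 12 13 7)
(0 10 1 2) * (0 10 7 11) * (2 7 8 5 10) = (0 8 5 10 1 7 11) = [8, 7, 2, 3, 4, 10, 6, 11, 5, 9, 1, 0]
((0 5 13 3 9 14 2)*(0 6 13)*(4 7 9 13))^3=(0 5)(2 7)(3 13)(4 14)(6 9)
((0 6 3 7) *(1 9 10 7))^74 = (0 9 6 10 3 7 1)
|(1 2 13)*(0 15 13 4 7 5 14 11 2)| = 12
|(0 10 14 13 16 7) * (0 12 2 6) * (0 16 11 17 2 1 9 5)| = 14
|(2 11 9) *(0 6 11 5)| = |(0 6 11 9 2 5)| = 6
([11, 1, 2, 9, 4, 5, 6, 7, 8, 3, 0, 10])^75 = (11)(3 9)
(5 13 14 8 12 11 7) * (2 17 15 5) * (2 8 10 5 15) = (2 17)(5 13 14 10)(7 8 12 11) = [0, 1, 17, 3, 4, 13, 6, 8, 12, 9, 5, 7, 11, 14, 10, 15, 16, 2]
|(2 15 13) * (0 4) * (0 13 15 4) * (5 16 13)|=|(2 4 5 16 13)|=5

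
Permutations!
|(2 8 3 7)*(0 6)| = |(0 6)(2 8 3 7)| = 4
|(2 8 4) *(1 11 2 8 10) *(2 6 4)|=7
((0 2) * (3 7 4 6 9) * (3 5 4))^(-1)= (0 2)(3 7)(4 5 9 6)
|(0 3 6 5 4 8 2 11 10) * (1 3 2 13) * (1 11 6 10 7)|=|(0 2 6 5 4 8 13 11 7 1 3 10)|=12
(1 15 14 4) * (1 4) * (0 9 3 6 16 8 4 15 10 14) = (0 9 3 6 16 8 4 15)(1 10 14) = [9, 10, 2, 6, 15, 5, 16, 7, 4, 3, 14, 11, 12, 13, 1, 0, 8]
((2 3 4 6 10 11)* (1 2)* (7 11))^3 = (1 4 7 2 6 11 3 10)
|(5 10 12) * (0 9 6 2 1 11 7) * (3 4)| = 42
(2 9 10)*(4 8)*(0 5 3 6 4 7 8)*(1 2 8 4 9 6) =(0 5 3 1 2 6 9 10 8 7 4) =[5, 2, 6, 1, 0, 3, 9, 4, 7, 10, 8]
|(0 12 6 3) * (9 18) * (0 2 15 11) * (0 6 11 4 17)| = |(0 12 11 6 3 2 15 4 17)(9 18)| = 18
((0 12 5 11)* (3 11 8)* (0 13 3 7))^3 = (13)(0 8 12 7 5)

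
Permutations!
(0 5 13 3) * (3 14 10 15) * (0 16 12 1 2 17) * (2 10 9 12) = (0 5 13 14 9 12 1 10 15 3 16 2 17) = [5, 10, 17, 16, 4, 13, 6, 7, 8, 12, 15, 11, 1, 14, 9, 3, 2, 0]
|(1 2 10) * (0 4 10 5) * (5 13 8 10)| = |(0 4 5)(1 2 13 8 10)| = 15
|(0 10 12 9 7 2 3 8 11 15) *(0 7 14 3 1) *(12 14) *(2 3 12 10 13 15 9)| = |(0 13 15 7 3 8 11 9 10 14 12 2 1)| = 13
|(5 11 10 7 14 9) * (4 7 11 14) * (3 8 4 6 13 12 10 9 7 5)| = 12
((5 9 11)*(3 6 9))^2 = ((3 6 9 11 5))^2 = (3 9 5 6 11)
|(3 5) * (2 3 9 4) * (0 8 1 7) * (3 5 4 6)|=|(0 8 1 7)(2 5 9 6 3 4)|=12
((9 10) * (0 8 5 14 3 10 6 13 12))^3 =(0 14 9 12 5 10 13 8 3 6)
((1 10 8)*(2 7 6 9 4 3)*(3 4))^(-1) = ((1 10 8)(2 7 6 9 3))^(-1) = (1 8 10)(2 3 9 6 7)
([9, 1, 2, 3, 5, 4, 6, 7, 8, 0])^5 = [9, 1, 2, 3, 5, 4, 6, 7, 8, 0]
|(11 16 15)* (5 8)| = |(5 8)(11 16 15)| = 6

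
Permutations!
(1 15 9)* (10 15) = (1 10 15 9) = [0, 10, 2, 3, 4, 5, 6, 7, 8, 1, 15, 11, 12, 13, 14, 9]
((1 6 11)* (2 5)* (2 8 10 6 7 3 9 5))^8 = (1 11 6 10 8 5 9 3 7)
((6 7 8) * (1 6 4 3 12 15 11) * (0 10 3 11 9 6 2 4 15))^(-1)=((0 10 3 12)(1 2 4 11)(6 7 8 15 9))^(-1)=(0 12 3 10)(1 11 4 2)(6 9 15 8 7)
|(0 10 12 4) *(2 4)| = 5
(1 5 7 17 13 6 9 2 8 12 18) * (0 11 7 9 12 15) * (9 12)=[11, 5, 8, 3, 4, 12, 9, 17, 15, 2, 10, 7, 18, 6, 14, 0, 16, 13, 1]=(0 11 7 17 13 6 9 2 8 15)(1 5 12 18)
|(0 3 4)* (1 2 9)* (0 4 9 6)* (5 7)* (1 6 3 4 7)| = |(0 4 7 5 1 2 3 9 6)| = 9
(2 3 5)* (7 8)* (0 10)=(0 10)(2 3 5)(7 8)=[10, 1, 3, 5, 4, 2, 6, 8, 7, 9, 0]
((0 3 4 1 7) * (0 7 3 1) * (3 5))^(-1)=(7)(0 4 3 5 1)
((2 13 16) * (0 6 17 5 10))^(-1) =((0 6 17 5 10)(2 13 16))^(-1) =(0 10 5 17 6)(2 16 13)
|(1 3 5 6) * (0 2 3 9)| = |(0 2 3 5 6 1 9)| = 7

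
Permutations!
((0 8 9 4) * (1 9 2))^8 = ((0 8 2 1 9 4))^8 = (0 2 9)(1 4 8)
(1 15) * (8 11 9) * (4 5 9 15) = (1 4 5 9 8 11 15) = [0, 4, 2, 3, 5, 9, 6, 7, 11, 8, 10, 15, 12, 13, 14, 1]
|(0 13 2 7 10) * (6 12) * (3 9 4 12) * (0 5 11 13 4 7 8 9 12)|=24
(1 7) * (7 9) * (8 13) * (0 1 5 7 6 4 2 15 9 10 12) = (0 1 10 12)(2 15 9 6 4)(5 7)(8 13) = [1, 10, 15, 3, 2, 7, 4, 5, 13, 6, 12, 11, 0, 8, 14, 9]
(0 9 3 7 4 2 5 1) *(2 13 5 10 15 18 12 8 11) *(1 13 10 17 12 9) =(0 1)(2 17 12 8 11)(3 7 4 10 15 18 9)(5 13) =[1, 0, 17, 7, 10, 13, 6, 4, 11, 3, 15, 2, 8, 5, 14, 18, 16, 12, 9]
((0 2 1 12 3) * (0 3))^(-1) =((0 2 1 12))^(-1) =(0 12 1 2)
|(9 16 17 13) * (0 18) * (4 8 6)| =|(0 18)(4 8 6)(9 16 17 13)| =12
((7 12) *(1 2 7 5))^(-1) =(1 5 12 7 2)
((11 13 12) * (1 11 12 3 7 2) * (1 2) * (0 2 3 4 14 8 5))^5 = (0 11 5 1 8 7 14 3 4 2 13)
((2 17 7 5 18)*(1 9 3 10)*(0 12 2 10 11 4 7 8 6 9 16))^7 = ((0 12 2 17 8 6 9 3 11 4 7 5 18 10 1 16))^7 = (0 3 1 6 18 17 7 12 11 16 9 10 8 5 2 4)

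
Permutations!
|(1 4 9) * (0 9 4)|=3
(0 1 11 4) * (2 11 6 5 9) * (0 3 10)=(0 1 6 5 9 2 11 4 3 10)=[1, 6, 11, 10, 3, 9, 5, 7, 8, 2, 0, 4]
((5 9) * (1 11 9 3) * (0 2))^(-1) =(0 2)(1 3 5 9 11)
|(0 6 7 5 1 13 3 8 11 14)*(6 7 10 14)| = 11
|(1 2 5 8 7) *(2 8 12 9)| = |(1 8 7)(2 5 12 9)| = 12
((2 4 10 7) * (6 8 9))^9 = (2 4 10 7)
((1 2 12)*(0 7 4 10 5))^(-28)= (0 4 5 7 10)(1 12 2)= ((0 7 4 10 5)(1 2 12))^(-28)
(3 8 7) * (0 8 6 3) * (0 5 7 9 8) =(3 6)(5 7)(8 9) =[0, 1, 2, 6, 4, 7, 3, 5, 9, 8]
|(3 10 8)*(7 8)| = 4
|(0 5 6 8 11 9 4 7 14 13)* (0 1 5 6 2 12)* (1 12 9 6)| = |(0 1 5 2 9 4 7 14 13 12)(6 8 11)| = 30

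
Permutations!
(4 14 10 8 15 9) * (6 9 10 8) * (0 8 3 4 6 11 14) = (0 8 15 10 11 14 3 4)(6 9) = [8, 1, 2, 4, 0, 5, 9, 7, 15, 6, 11, 14, 12, 13, 3, 10]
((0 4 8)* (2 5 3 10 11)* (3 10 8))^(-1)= (0 8 3 4)(2 11 10 5)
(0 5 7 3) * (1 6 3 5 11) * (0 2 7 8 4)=[11, 6, 7, 2, 0, 8, 3, 5, 4, 9, 10, 1]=(0 11 1 6 3 2 7 5 8 4)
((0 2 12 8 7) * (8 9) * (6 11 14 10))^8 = ((0 2 12 9 8 7)(6 11 14 10))^8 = (14)(0 12 8)(2 9 7)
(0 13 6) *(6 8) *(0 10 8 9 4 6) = (0 13 9 4 6 10 8) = [13, 1, 2, 3, 6, 5, 10, 7, 0, 4, 8, 11, 12, 9]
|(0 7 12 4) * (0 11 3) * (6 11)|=|(0 7 12 4 6 11 3)|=7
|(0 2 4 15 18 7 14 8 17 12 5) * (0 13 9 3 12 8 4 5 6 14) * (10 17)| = |(0 2 5 13 9 3 12 6 14 4 15 18 7)(8 10 17)| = 39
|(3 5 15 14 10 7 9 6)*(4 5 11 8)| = |(3 11 8 4 5 15 14 10 7 9 6)| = 11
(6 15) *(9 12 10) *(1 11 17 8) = (1 11 17 8)(6 15)(9 12 10) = [0, 11, 2, 3, 4, 5, 15, 7, 1, 12, 9, 17, 10, 13, 14, 6, 16, 8]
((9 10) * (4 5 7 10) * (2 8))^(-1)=((2 8)(4 5 7 10 9))^(-1)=(2 8)(4 9 10 7 5)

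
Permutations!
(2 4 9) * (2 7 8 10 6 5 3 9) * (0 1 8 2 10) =(0 1 8)(2 4 10 6 5 3 9 7) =[1, 8, 4, 9, 10, 3, 5, 2, 0, 7, 6]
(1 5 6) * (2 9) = (1 5 6)(2 9) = [0, 5, 9, 3, 4, 6, 1, 7, 8, 2]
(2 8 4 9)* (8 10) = (2 10 8 4 9) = [0, 1, 10, 3, 9, 5, 6, 7, 4, 2, 8]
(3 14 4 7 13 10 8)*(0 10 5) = (0 10 8 3 14 4 7 13 5) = [10, 1, 2, 14, 7, 0, 6, 13, 3, 9, 8, 11, 12, 5, 4]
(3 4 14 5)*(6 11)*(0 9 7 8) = [9, 1, 2, 4, 14, 3, 11, 8, 0, 7, 10, 6, 12, 13, 5] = (0 9 7 8)(3 4 14 5)(6 11)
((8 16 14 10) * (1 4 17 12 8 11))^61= ((1 4 17 12 8 16 14 10 11))^61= (1 10 16 12 4 11 14 8 17)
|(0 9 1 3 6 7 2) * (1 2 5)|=15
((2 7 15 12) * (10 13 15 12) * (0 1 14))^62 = ((0 1 14)(2 7 12)(10 13 15))^62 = (0 14 1)(2 12 7)(10 15 13)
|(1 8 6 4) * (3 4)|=5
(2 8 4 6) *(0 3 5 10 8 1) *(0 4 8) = (0 3 5 10)(1 4 6 2) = [3, 4, 1, 5, 6, 10, 2, 7, 8, 9, 0]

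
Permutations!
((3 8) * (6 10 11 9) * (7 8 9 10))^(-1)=((3 9 6 7 8)(10 11))^(-1)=(3 8 7 6 9)(10 11)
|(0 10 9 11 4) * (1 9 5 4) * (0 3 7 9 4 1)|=9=|(0 10 5 1 4 3 7 9 11)|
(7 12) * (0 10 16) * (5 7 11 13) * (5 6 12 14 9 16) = (0 10 5 7 14 9 16)(6 12 11 13) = [10, 1, 2, 3, 4, 7, 12, 14, 8, 16, 5, 13, 11, 6, 9, 15, 0]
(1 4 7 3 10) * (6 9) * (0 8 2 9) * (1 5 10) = (0 8 2 9 6)(1 4 7 3)(5 10) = [8, 4, 9, 1, 7, 10, 0, 3, 2, 6, 5]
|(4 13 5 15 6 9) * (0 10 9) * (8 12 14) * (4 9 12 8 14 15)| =15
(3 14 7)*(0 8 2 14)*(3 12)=(0 8 2 14 7 12 3)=[8, 1, 14, 0, 4, 5, 6, 12, 2, 9, 10, 11, 3, 13, 7]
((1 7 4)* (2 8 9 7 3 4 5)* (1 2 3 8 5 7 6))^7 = (1 6 9 8)(2 4 3 5)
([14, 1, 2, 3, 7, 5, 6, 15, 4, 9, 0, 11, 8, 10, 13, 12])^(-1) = [10, 1, 2, 3, 8, 5, 6, 4, 12, 9, 13, 11, 15, 14, 0, 7]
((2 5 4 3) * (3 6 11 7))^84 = (11)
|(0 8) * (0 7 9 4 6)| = |(0 8 7 9 4 6)| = 6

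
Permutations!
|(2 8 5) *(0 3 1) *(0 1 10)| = |(0 3 10)(2 8 5)| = 3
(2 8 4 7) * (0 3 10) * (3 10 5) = [10, 1, 8, 5, 7, 3, 6, 2, 4, 9, 0] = (0 10)(2 8 4 7)(3 5)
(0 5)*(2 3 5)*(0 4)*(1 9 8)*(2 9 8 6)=[9, 8, 3, 5, 0, 4, 2, 7, 1, 6]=(0 9 6 2 3 5 4)(1 8)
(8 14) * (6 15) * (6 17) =(6 15 17)(8 14) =[0, 1, 2, 3, 4, 5, 15, 7, 14, 9, 10, 11, 12, 13, 8, 17, 16, 6]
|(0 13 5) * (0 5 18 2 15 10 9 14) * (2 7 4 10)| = 8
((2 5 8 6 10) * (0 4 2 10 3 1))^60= (10)(0 8)(1 5)(2 3)(4 6)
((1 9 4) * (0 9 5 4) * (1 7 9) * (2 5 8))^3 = (0 2 7 1 5 9 8 4)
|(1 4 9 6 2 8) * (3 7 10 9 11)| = |(1 4 11 3 7 10 9 6 2 8)| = 10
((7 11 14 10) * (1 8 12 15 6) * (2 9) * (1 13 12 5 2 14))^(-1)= (1 11 7 10 14 9 2 5 8)(6 15 12 13)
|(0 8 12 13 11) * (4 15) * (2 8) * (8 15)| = |(0 2 15 4 8 12 13 11)| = 8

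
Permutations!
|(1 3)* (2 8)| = |(1 3)(2 8)| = 2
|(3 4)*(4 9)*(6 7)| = |(3 9 4)(6 7)| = 6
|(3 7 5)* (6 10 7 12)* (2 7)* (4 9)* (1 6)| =8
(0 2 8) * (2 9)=(0 9 2 8)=[9, 1, 8, 3, 4, 5, 6, 7, 0, 2]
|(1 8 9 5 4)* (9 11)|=6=|(1 8 11 9 5 4)|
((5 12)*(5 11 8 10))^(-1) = ((5 12 11 8 10))^(-1) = (5 10 8 11 12)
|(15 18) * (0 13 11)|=|(0 13 11)(15 18)|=6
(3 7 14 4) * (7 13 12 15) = (3 13 12 15 7 14 4) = [0, 1, 2, 13, 3, 5, 6, 14, 8, 9, 10, 11, 15, 12, 4, 7]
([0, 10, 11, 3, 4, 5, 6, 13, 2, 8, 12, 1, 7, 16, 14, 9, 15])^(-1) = [0, 11, 8, 3, 4, 5, 6, 12, 9, 15, 1, 2, 10, 7, 14, 16, 13]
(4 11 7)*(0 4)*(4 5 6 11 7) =(0 5 6 11 4 7) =[5, 1, 2, 3, 7, 6, 11, 0, 8, 9, 10, 4]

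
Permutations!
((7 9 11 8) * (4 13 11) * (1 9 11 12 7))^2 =(1 4 12 11)(7 8 9 13)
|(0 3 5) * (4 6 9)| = 3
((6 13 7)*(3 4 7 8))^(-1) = (3 8 13 6 7 4)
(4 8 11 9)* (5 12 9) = (4 8 11 5 12 9) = [0, 1, 2, 3, 8, 12, 6, 7, 11, 4, 10, 5, 9]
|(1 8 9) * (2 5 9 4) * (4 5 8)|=|(1 4 2 8 5 9)|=6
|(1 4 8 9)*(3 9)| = 5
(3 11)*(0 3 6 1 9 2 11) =(0 3)(1 9 2 11 6) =[3, 9, 11, 0, 4, 5, 1, 7, 8, 2, 10, 6]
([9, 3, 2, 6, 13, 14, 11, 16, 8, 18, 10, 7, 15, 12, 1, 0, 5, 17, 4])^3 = [4, 11, 2, 7, 15, 3, 16, 14, 8, 13, 10, 5, 9, 0, 6, 18, 1, 17, 12]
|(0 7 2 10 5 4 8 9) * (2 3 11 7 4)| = 12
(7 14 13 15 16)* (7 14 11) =(7 11)(13 15 16 14) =[0, 1, 2, 3, 4, 5, 6, 11, 8, 9, 10, 7, 12, 15, 13, 16, 14]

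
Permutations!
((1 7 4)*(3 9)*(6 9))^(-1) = ((1 7 4)(3 6 9))^(-1) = (1 4 7)(3 9 6)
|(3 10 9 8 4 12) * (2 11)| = 6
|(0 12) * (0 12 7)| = 2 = |(12)(0 7)|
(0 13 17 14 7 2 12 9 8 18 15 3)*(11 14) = [13, 1, 12, 0, 4, 5, 6, 2, 18, 8, 10, 14, 9, 17, 7, 3, 16, 11, 15] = (0 13 17 11 14 7 2 12 9 8 18 15 3)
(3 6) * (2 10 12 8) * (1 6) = (1 6 3)(2 10 12 8) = [0, 6, 10, 1, 4, 5, 3, 7, 2, 9, 12, 11, 8]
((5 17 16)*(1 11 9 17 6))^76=(1 6 5 16 17 9 11)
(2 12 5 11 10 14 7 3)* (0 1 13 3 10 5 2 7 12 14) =(0 1 13 3 7 10)(2 14 12)(5 11) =[1, 13, 14, 7, 4, 11, 6, 10, 8, 9, 0, 5, 2, 3, 12]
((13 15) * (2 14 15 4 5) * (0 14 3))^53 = (0 5 15 3 4 14 2 13)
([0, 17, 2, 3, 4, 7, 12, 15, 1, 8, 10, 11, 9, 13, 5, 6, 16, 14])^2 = (1 14 7 6 9)(5 15 12 8 17)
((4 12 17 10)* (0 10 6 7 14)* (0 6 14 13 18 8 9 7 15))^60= (18)(0 17)(4 6)(10 14)(12 15)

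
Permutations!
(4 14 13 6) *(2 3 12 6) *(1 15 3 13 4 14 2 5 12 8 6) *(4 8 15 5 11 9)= (1 5 12)(2 13 11 9 4)(3 15)(6 14 8)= [0, 5, 13, 15, 2, 12, 14, 7, 6, 4, 10, 9, 1, 11, 8, 3]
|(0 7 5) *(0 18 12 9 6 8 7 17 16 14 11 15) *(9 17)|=|(0 9 6 8 7 5 18 12 17 16 14 11 15)|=13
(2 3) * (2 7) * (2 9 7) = (2 3)(7 9) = [0, 1, 3, 2, 4, 5, 6, 9, 8, 7]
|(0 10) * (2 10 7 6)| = 5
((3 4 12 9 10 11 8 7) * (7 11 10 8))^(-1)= ((3 4 12 9 8 11 7))^(-1)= (3 7 11 8 9 12 4)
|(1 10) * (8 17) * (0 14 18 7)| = 4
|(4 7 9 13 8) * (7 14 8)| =3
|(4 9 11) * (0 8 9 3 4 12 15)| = |(0 8 9 11 12 15)(3 4)| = 6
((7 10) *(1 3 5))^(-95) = (1 3 5)(7 10)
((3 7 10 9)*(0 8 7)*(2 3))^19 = (0 2 10 8 3 9 7)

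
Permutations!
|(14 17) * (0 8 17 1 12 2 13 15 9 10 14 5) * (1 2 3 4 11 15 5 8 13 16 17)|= 39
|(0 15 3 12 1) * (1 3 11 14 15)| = |(0 1)(3 12)(11 14 15)| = 6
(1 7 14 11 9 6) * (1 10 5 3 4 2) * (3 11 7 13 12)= (1 13 12 3 4 2)(5 11 9 6 10)(7 14)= [0, 13, 1, 4, 2, 11, 10, 14, 8, 6, 5, 9, 3, 12, 7]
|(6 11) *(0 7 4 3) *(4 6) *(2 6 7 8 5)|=8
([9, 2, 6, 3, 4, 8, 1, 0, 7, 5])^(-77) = [8, 2, 6, 3, 4, 0, 1, 5, 9, 7]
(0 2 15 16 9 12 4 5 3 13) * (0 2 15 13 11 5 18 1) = (0 15 16 9 12 4 18 1)(2 13)(3 11 5) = [15, 0, 13, 11, 18, 3, 6, 7, 8, 12, 10, 5, 4, 2, 14, 16, 9, 17, 1]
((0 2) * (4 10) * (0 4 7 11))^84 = (11)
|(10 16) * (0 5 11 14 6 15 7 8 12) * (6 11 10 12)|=|(0 5 10 16 12)(6 15 7 8)(11 14)|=20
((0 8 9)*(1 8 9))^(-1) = (0 9)(1 8)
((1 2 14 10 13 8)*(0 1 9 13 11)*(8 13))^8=(0 2 10)(1 14 11)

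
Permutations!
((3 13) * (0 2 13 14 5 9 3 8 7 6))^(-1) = ((0 2 13 8 7 6)(3 14 5 9))^(-1) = (0 6 7 8 13 2)(3 9 5 14)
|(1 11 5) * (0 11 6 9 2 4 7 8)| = |(0 11 5 1 6 9 2 4 7 8)| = 10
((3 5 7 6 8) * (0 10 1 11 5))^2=(0 1 5 6 3 10 11 7 8)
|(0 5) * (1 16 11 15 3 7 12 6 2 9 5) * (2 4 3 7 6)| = |(0 1 16 11 15 7 12 2 9 5)(3 6 4)| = 30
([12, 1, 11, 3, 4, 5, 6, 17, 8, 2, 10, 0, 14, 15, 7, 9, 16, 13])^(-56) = (0 17 2 14 15)(7 9 12 13 11)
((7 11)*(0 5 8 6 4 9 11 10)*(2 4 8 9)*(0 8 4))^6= ((0 5 9 11 7 10 8 6 4 2))^6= (0 8 9 4 7)(2 10 5 6 11)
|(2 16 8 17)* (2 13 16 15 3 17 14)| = 8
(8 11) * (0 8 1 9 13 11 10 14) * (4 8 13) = (0 13 11 1 9 4 8 10 14) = [13, 9, 2, 3, 8, 5, 6, 7, 10, 4, 14, 1, 12, 11, 0]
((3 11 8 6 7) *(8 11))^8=((11)(3 8 6 7))^8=(11)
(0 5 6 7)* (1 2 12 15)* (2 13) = (0 5 6 7)(1 13 2 12 15) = [5, 13, 12, 3, 4, 6, 7, 0, 8, 9, 10, 11, 15, 2, 14, 1]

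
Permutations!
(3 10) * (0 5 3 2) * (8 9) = (0 5 3 10 2)(8 9) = [5, 1, 0, 10, 4, 3, 6, 7, 9, 8, 2]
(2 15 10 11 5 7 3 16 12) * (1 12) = (1 12 2 15 10 11 5 7 3 16) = [0, 12, 15, 16, 4, 7, 6, 3, 8, 9, 11, 5, 2, 13, 14, 10, 1]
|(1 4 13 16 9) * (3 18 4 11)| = |(1 11 3 18 4 13 16 9)| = 8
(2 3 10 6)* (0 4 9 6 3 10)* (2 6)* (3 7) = [4, 1, 10, 0, 9, 5, 6, 3, 8, 2, 7] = (0 4 9 2 10 7 3)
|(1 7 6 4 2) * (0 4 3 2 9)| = |(0 4 9)(1 7 6 3 2)| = 15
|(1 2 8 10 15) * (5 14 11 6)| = 20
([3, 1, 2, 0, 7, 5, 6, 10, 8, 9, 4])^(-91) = [3, 1, 2, 0, 10, 5, 6, 4, 8, 9, 7]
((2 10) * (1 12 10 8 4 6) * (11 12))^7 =((1 11 12 10 2 8 4 6))^7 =(1 6 4 8 2 10 12 11)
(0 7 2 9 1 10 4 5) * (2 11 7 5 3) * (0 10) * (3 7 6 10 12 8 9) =(0 5 12 8 9 1)(2 3)(4 7 11 6 10) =[5, 0, 3, 2, 7, 12, 10, 11, 9, 1, 4, 6, 8]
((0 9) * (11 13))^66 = ((0 9)(11 13))^66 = (13)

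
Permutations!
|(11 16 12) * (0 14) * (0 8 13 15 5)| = |(0 14 8 13 15 5)(11 16 12)| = 6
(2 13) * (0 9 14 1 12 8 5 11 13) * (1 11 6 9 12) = (0 12 8 5 6 9 14 11 13 2) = [12, 1, 0, 3, 4, 6, 9, 7, 5, 14, 10, 13, 8, 2, 11]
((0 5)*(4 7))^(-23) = ((0 5)(4 7))^(-23) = (0 5)(4 7)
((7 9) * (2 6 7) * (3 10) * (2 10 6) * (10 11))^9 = ((3 6 7 9 11 10))^9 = (3 9)(6 11)(7 10)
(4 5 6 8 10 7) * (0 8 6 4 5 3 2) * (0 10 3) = (0 8 3 2 10 7 5 4) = [8, 1, 10, 2, 0, 4, 6, 5, 3, 9, 7]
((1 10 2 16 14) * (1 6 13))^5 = ((1 10 2 16 14 6 13))^5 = (1 6 16 10 13 14 2)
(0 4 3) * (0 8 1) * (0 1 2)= (0 4 3 8 2)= [4, 1, 0, 8, 3, 5, 6, 7, 2]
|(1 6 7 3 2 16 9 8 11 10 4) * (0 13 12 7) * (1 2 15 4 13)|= 12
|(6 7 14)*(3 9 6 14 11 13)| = |(14)(3 9 6 7 11 13)| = 6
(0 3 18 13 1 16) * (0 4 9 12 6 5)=[3, 16, 2, 18, 9, 0, 5, 7, 8, 12, 10, 11, 6, 1, 14, 15, 4, 17, 13]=(0 3 18 13 1 16 4 9 12 6 5)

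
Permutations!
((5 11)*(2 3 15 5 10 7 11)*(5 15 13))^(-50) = ((15)(2 3 13 5)(7 11 10))^(-50) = (15)(2 13)(3 5)(7 11 10)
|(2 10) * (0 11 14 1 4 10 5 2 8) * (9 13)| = 14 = |(0 11 14 1 4 10 8)(2 5)(9 13)|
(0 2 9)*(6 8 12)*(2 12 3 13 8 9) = (0 12 6 9)(3 13 8) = [12, 1, 2, 13, 4, 5, 9, 7, 3, 0, 10, 11, 6, 8]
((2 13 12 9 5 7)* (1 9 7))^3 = (2 7 12 13)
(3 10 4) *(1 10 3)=(1 10 4)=[0, 10, 2, 3, 1, 5, 6, 7, 8, 9, 4]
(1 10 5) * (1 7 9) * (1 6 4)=[0, 10, 2, 3, 1, 7, 4, 9, 8, 6, 5]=(1 10 5 7 9 6 4)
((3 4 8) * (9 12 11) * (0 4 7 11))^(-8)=(12)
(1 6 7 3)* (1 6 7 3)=(1 7)(3 6)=[0, 7, 2, 6, 4, 5, 3, 1]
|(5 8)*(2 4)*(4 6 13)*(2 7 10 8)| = 8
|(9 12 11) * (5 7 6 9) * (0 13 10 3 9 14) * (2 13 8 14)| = 30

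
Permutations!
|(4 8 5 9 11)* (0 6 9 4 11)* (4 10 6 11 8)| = 7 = |(0 11 8 5 10 6 9)|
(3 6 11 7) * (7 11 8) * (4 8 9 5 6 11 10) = [0, 1, 2, 11, 8, 6, 9, 3, 7, 5, 4, 10] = (3 11 10 4 8 7)(5 6 9)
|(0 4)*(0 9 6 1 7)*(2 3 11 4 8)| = 10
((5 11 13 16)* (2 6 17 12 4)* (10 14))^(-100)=(17)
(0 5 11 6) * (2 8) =(0 5 11 6)(2 8) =[5, 1, 8, 3, 4, 11, 0, 7, 2, 9, 10, 6]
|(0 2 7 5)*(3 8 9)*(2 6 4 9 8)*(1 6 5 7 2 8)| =|(0 5)(1 6 4 9 3 8)| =6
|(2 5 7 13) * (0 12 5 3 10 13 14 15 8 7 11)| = |(0 12 5 11)(2 3 10 13)(7 14 15 8)| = 4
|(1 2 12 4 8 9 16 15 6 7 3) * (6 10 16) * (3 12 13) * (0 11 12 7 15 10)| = 8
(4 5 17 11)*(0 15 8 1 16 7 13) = (0 15 8 1 16 7 13)(4 5 17 11) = [15, 16, 2, 3, 5, 17, 6, 13, 1, 9, 10, 4, 12, 0, 14, 8, 7, 11]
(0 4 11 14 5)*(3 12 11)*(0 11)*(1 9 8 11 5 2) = (0 4 3 12)(1 9 8 11 14 2) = [4, 9, 1, 12, 3, 5, 6, 7, 11, 8, 10, 14, 0, 13, 2]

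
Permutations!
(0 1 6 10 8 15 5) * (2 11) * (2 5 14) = [1, 6, 11, 3, 4, 0, 10, 7, 15, 9, 8, 5, 12, 13, 2, 14] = (0 1 6 10 8 15 14 2 11 5)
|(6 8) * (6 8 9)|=2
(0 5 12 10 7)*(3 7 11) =(0 5 12 10 11 3 7) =[5, 1, 2, 7, 4, 12, 6, 0, 8, 9, 11, 3, 10]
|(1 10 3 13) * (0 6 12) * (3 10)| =3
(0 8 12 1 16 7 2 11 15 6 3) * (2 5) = (0 8 12 1 16 7 5 2 11 15 6 3) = [8, 16, 11, 0, 4, 2, 3, 5, 12, 9, 10, 15, 1, 13, 14, 6, 7]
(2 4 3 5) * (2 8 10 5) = (2 4 3)(5 8 10) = [0, 1, 4, 2, 3, 8, 6, 7, 10, 9, 5]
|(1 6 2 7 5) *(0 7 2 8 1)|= 3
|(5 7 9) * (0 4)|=6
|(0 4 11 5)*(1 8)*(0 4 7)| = 6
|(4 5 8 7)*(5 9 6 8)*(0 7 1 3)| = 8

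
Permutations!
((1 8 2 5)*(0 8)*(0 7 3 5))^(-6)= (8)(1 3)(5 7)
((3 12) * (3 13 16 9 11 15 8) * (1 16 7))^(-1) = ((1 16 9 11 15 8 3 12 13 7))^(-1) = (1 7 13 12 3 8 15 11 9 16)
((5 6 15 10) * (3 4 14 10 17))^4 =((3 4 14 10 5 6 15 17))^4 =(3 5)(4 6)(10 17)(14 15)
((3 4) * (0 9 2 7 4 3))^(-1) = ((0 9 2 7 4))^(-1) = (0 4 7 2 9)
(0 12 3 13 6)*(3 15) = (0 12 15 3 13 6) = [12, 1, 2, 13, 4, 5, 0, 7, 8, 9, 10, 11, 15, 6, 14, 3]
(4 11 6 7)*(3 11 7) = (3 11 6)(4 7) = [0, 1, 2, 11, 7, 5, 3, 4, 8, 9, 10, 6]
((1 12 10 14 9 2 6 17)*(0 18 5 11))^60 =((0 18 5 11)(1 12 10 14 9 2 6 17))^60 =(18)(1 9)(2 12)(6 10)(14 17)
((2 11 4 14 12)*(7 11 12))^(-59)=((2 12)(4 14 7 11))^(-59)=(2 12)(4 14 7 11)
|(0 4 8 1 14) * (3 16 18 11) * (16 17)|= |(0 4 8 1 14)(3 17 16 18 11)|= 5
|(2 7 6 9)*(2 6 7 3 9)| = |(2 3 9 6)| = 4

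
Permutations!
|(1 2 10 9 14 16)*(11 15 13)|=6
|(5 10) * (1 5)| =3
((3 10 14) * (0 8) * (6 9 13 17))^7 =(0 8)(3 10 14)(6 17 13 9) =((0 8)(3 10 14)(6 9 13 17))^7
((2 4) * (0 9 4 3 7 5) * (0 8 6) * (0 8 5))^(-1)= (0 7 3 2 4 9)(6 8)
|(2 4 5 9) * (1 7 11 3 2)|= 8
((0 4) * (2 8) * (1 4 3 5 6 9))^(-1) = ((0 3 5 6 9 1 4)(2 8))^(-1) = (0 4 1 9 6 5 3)(2 8)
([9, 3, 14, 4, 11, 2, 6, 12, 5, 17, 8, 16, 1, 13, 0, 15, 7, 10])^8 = (17)(1 3 4 11 16 7 12)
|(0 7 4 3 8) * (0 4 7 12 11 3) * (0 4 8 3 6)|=4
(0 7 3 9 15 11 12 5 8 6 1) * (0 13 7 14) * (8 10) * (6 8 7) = (0 14)(1 13 6)(3 9 15 11 12 5 10 7) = [14, 13, 2, 9, 4, 10, 1, 3, 8, 15, 7, 12, 5, 6, 0, 11]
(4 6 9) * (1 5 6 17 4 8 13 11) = (1 5 6 9 8 13 11)(4 17) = [0, 5, 2, 3, 17, 6, 9, 7, 13, 8, 10, 1, 12, 11, 14, 15, 16, 4]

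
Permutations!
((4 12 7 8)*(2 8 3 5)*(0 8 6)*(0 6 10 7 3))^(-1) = (0 7 10 2 5 3 12 4 8)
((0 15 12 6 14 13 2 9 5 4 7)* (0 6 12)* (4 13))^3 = ((0 15)(2 9 5 13)(4 7 6 14))^3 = (0 15)(2 13 5 9)(4 14 6 7)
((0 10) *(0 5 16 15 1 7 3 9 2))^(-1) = ((0 10 5 16 15 1 7 3 9 2))^(-1) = (0 2 9 3 7 1 15 16 5 10)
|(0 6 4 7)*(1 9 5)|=|(0 6 4 7)(1 9 5)|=12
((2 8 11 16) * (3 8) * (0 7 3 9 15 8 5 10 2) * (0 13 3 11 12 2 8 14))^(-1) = (0 14 15 9 2 12 8 10 5 3 13 16 11 7) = ((0 7 11 16 13 3 5 10 8 12 2 9 15 14))^(-1)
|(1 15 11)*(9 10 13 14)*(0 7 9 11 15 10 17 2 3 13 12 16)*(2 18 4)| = |(0 7 9 17 18 4 2 3 13 14 11 1 10 12 16)| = 15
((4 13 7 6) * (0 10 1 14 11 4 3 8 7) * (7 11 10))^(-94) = ((0 7 6 3 8 11 4 13)(1 14 10))^(-94) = (0 6 8 4)(1 10 14)(3 11 13 7)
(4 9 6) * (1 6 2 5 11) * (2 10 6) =(1 2 5 11)(4 9 10 6) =[0, 2, 5, 3, 9, 11, 4, 7, 8, 10, 6, 1]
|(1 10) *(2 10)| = 3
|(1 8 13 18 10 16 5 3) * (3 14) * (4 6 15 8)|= |(1 4 6 15 8 13 18 10 16 5 14 3)|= 12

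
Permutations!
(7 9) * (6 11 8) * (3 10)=(3 10)(6 11 8)(7 9)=[0, 1, 2, 10, 4, 5, 11, 9, 6, 7, 3, 8]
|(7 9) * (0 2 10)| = 6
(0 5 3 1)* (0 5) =(1 5 3) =[0, 5, 2, 1, 4, 3]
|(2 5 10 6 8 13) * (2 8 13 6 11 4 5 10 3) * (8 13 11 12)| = 9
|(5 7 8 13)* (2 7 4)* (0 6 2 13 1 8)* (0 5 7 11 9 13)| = |(0 6 2 11 9 13 7 5 4)(1 8)| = 18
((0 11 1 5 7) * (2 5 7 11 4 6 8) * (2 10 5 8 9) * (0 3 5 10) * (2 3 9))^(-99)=(0 4 6 2 8)(1 3)(5 7)(9 11)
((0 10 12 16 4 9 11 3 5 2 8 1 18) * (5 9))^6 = ((0 10 12 16 4 5 2 8 1 18)(3 9 11))^6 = (0 2 12 1 4)(5 10 8 16 18)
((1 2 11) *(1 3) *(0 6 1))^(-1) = (0 3 11 2 1 6)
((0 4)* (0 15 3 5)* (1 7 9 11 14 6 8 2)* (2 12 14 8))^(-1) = ((0 4 15 3 5)(1 7 9 11 8 12 14 6 2))^(-1) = (0 5 3 15 4)(1 2 6 14 12 8 11 9 7)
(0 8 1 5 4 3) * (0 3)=[8, 5, 2, 3, 0, 4, 6, 7, 1]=(0 8 1 5 4)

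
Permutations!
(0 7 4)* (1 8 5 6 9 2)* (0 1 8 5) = (0 7 4 1 5 6 9 2 8) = [7, 5, 8, 3, 1, 6, 9, 4, 0, 2]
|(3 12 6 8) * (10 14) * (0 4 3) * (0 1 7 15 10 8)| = |(0 4 3 12 6)(1 7 15 10 14 8)| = 30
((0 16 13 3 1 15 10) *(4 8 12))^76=((0 16 13 3 1 15 10)(4 8 12))^76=(0 10 15 1 3 13 16)(4 8 12)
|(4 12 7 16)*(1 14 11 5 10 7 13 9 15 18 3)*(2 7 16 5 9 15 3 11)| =15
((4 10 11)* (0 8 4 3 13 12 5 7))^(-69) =((0 8 4 10 11 3 13 12 5 7))^(-69) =(0 8 4 10 11 3 13 12 5 7)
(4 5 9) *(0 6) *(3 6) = (0 3 6)(4 5 9) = [3, 1, 2, 6, 5, 9, 0, 7, 8, 4]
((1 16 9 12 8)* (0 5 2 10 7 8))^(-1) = (0 12 9 16 1 8 7 10 2 5)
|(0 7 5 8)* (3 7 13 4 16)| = |(0 13 4 16 3 7 5 8)| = 8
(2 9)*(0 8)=(0 8)(2 9)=[8, 1, 9, 3, 4, 5, 6, 7, 0, 2]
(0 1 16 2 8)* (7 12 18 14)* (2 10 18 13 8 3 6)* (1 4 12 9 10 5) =(0 4 12 13 8)(1 16 5)(2 3 6)(7 9 10 18 14) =[4, 16, 3, 6, 12, 1, 2, 9, 0, 10, 18, 11, 13, 8, 7, 15, 5, 17, 14]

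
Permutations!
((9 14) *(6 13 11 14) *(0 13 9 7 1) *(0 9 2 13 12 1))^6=(0 13 1 14 6)(2 12 11 9 7)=((0 12 1 9 6 2 13 11 14 7))^6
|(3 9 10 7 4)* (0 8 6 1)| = |(0 8 6 1)(3 9 10 7 4)| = 20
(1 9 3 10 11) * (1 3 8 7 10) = (1 9 8 7 10 11 3) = [0, 9, 2, 1, 4, 5, 6, 10, 7, 8, 11, 3]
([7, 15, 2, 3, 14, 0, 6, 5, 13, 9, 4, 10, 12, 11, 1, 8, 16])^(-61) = (16)(0 5 7)(1 13 4 15 11 14 8 10)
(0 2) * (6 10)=(0 2)(6 10)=[2, 1, 0, 3, 4, 5, 10, 7, 8, 9, 6]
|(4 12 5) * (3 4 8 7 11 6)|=|(3 4 12 5 8 7 11 6)|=8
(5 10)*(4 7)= (4 7)(5 10)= [0, 1, 2, 3, 7, 10, 6, 4, 8, 9, 5]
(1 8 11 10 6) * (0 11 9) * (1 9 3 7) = (0 11 10 6 9)(1 8 3 7) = [11, 8, 2, 7, 4, 5, 9, 1, 3, 0, 6, 10]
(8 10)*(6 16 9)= (6 16 9)(8 10)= [0, 1, 2, 3, 4, 5, 16, 7, 10, 6, 8, 11, 12, 13, 14, 15, 9]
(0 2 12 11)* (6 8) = (0 2 12 11)(6 8) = [2, 1, 12, 3, 4, 5, 8, 7, 6, 9, 10, 0, 11]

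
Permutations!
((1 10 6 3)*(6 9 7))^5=((1 10 9 7 6 3))^5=(1 3 6 7 9 10)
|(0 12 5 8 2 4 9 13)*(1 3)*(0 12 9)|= 8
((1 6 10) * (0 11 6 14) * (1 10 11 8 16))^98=((0 8 16 1 14)(6 11))^98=(0 1 8 14 16)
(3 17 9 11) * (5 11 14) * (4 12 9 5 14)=(3 17 5 11)(4 12 9)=[0, 1, 2, 17, 12, 11, 6, 7, 8, 4, 10, 3, 9, 13, 14, 15, 16, 5]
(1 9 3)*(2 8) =[0, 9, 8, 1, 4, 5, 6, 7, 2, 3] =(1 9 3)(2 8)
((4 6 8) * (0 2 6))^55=(8)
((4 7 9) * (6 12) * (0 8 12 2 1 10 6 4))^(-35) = (0 8 12 4 7 9)(1 10 6 2)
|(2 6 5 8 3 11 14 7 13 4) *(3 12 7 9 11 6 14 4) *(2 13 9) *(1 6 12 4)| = |(1 6 5 8 4 13 3 12 7 9 11)(2 14)| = 22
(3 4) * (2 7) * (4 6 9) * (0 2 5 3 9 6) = (0 2 7 5 3)(4 9) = [2, 1, 7, 0, 9, 3, 6, 5, 8, 4]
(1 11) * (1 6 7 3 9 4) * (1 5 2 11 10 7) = (1 10 7 3 9 4 5 2 11 6) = [0, 10, 11, 9, 5, 2, 1, 3, 8, 4, 7, 6]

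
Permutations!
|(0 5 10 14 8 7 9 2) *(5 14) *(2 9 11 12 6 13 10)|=11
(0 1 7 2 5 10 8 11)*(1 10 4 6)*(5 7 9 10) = (0 5 4 6 1 9 10 8 11)(2 7) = [5, 9, 7, 3, 6, 4, 1, 2, 11, 10, 8, 0]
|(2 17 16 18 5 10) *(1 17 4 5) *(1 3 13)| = 12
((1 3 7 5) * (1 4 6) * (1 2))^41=(1 2 6 4 5 7 3)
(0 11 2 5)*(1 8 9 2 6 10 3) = (0 11 6 10 3 1 8 9 2 5) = [11, 8, 5, 1, 4, 0, 10, 7, 9, 2, 3, 6]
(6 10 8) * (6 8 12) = (6 10 12) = [0, 1, 2, 3, 4, 5, 10, 7, 8, 9, 12, 11, 6]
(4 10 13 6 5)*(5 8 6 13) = [0, 1, 2, 3, 10, 4, 8, 7, 6, 9, 5, 11, 12, 13] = (13)(4 10 5)(6 8)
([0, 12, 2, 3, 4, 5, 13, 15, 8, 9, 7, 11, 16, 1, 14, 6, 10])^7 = [0, 13, 2, 3, 4, 5, 15, 10, 8, 9, 16, 11, 1, 6, 14, 7, 12]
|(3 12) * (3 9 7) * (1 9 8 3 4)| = 12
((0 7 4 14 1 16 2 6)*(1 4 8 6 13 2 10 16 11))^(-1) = (0 6 8 7)(1 11)(2 13)(4 14)(10 16)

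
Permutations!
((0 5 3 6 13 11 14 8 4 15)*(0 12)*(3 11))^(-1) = ((0 5 11 14 8 4 15 12)(3 6 13))^(-1) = (0 12 15 4 8 14 11 5)(3 13 6)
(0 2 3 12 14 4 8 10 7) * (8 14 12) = [2, 1, 3, 8, 14, 5, 6, 0, 10, 9, 7, 11, 12, 13, 4] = (0 2 3 8 10 7)(4 14)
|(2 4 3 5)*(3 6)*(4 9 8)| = |(2 9 8 4 6 3 5)| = 7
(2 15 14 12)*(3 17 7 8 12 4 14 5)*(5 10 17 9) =(2 15 10 17 7 8 12)(3 9 5)(4 14) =[0, 1, 15, 9, 14, 3, 6, 8, 12, 5, 17, 11, 2, 13, 4, 10, 16, 7]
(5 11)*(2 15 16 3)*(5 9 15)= [0, 1, 5, 2, 4, 11, 6, 7, 8, 15, 10, 9, 12, 13, 14, 16, 3]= (2 5 11 9 15 16 3)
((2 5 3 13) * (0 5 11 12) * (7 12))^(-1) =((0 5 3 13 2 11 7 12))^(-1) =(0 12 7 11 2 13 3 5)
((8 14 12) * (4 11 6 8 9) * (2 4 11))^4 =((2 4)(6 8 14 12 9 11))^4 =(6 9 14)(8 11 12)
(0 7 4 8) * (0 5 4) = (0 7)(4 8 5) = [7, 1, 2, 3, 8, 4, 6, 0, 5]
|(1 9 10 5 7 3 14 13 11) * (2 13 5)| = 12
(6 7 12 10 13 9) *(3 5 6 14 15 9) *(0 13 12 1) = (0 13 3 5 6 7 1)(9 14 15)(10 12) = [13, 0, 2, 5, 4, 6, 7, 1, 8, 14, 12, 11, 10, 3, 15, 9]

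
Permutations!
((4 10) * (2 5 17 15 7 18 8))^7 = (18)(4 10)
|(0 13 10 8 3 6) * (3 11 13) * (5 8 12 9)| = |(0 3 6)(5 8 11 13 10 12 9)| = 21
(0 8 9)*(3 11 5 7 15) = (0 8 9)(3 11 5 7 15) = [8, 1, 2, 11, 4, 7, 6, 15, 9, 0, 10, 5, 12, 13, 14, 3]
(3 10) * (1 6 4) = (1 6 4)(3 10) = [0, 6, 2, 10, 1, 5, 4, 7, 8, 9, 3]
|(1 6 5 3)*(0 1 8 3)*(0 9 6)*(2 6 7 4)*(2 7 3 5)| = 4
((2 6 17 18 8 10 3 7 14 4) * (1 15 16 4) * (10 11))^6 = ((1 15 16 4 2 6 17 18 8 11 10 3 7 14))^6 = (1 17 7 2 10 16 8)(3 4 11 15 18 14 6)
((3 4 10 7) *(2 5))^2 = ((2 5)(3 4 10 7))^2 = (3 10)(4 7)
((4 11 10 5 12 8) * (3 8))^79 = ((3 8 4 11 10 5 12))^79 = (3 4 10 12 8 11 5)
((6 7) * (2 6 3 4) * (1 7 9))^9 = ((1 7 3 4 2 6 9))^9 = (1 3 2 9 7 4 6)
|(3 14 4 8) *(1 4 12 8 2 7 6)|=|(1 4 2 7 6)(3 14 12 8)|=20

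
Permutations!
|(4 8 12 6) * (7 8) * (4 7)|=|(6 7 8 12)|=4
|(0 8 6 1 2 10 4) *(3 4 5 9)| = 10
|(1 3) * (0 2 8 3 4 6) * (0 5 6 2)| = 10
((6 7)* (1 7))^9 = (7)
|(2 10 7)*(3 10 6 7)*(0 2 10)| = 6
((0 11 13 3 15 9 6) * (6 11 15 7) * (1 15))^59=(0 13 1 3 15 7 9 6 11)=((0 1 15 9 11 13 3 7 6))^59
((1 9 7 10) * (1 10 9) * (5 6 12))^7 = (5 6 12)(7 9)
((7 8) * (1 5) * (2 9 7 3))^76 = ((1 5)(2 9 7 8 3))^76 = (2 9 7 8 3)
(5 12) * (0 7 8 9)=(0 7 8 9)(5 12)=[7, 1, 2, 3, 4, 12, 6, 8, 9, 0, 10, 11, 5]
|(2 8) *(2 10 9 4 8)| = |(4 8 10 9)| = 4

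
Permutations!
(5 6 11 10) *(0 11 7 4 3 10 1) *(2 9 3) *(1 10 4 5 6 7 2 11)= [1, 0, 9, 4, 11, 7, 2, 5, 8, 3, 6, 10]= (0 1)(2 9 3 4 11 10 6)(5 7)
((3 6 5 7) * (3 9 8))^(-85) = (3 8 9 7 5 6) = ((3 6 5 7 9 8))^(-85)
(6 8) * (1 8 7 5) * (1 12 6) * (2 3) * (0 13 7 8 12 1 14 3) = (0 13 7 5 1 12 6 8 14 3 2) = [13, 12, 0, 2, 4, 1, 8, 5, 14, 9, 10, 11, 6, 7, 3]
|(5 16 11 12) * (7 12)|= 5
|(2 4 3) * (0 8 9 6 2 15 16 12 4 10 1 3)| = 12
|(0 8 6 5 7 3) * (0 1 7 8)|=|(1 7 3)(5 8 6)|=3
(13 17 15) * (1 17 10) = (1 17 15 13 10) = [0, 17, 2, 3, 4, 5, 6, 7, 8, 9, 1, 11, 12, 10, 14, 13, 16, 15]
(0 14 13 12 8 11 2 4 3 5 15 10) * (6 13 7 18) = [14, 1, 4, 5, 3, 15, 13, 18, 11, 9, 0, 2, 8, 12, 7, 10, 16, 17, 6] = (0 14 7 18 6 13 12 8 11 2 4 3 5 15 10)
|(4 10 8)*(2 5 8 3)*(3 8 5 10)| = 5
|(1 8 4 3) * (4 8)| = 3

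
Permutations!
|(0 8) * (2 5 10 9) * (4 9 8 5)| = |(0 5 10 8)(2 4 9)| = 12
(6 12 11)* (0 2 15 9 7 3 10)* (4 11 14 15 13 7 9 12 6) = (0 2 13 7 3 10)(4 11)(12 14 15) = [2, 1, 13, 10, 11, 5, 6, 3, 8, 9, 0, 4, 14, 7, 15, 12]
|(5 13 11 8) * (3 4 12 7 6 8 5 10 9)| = 24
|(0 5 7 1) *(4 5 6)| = 6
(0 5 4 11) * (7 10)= [5, 1, 2, 3, 11, 4, 6, 10, 8, 9, 7, 0]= (0 5 4 11)(7 10)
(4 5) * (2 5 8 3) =[0, 1, 5, 2, 8, 4, 6, 7, 3] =(2 5 4 8 3)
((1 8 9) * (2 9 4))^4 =(1 9 2 4 8)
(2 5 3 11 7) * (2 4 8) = (2 5 3 11 7 4 8) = [0, 1, 5, 11, 8, 3, 6, 4, 2, 9, 10, 7]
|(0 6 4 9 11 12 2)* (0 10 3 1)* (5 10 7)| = |(0 6 4 9 11 12 2 7 5 10 3 1)| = 12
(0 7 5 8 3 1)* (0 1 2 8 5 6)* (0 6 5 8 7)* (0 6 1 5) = (0 6 1 5 8 3 2 7) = [6, 5, 7, 2, 4, 8, 1, 0, 3]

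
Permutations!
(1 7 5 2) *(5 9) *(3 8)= (1 7 9 5 2)(3 8)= [0, 7, 1, 8, 4, 2, 6, 9, 3, 5]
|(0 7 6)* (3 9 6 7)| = 4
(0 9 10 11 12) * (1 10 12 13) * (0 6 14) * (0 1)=(0 9 12 6 14 1 10 11 13)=[9, 10, 2, 3, 4, 5, 14, 7, 8, 12, 11, 13, 6, 0, 1]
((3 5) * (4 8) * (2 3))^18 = (8)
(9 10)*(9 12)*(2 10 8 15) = (2 10 12 9 8 15) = [0, 1, 10, 3, 4, 5, 6, 7, 15, 8, 12, 11, 9, 13, 14, 2]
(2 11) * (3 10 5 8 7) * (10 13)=(2 11)(3 13 10 5 8 7)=[0, 1, 11, 13, 4, 8, 6, 3, 7, 9, 5, 2, 12, 10]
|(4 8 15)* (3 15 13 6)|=|(3 15 4 8 13 6)|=6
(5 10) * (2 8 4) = (2 8 4)(5 10) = [0, 1, 8, 3, 2, 10, 6, 7, 4, 9, 5]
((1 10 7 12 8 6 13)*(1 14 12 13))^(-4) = (1 14)(6 13)(7 8)(10 12)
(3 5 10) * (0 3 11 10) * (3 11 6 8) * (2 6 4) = (0 11 10 4 2 6 8 3 5) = [11, 1, 6, 5, 2, 0, 8, 7, 3, 9, 4, 10]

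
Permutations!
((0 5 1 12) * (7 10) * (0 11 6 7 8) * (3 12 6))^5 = ((0 5 1 6 7 10 8)(3 12 11))^5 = (0 10 6 5 8 7 1)(3 11 12)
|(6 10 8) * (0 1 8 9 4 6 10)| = |(0 1 8 10 9 4 6)| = 7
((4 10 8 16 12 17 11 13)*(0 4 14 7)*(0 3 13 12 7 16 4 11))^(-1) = ((0 11 12 17)(3 13 14 16 7)(4 10 8))^(-1) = (0 17 12 11)(3 7 16 14 13)(4 8 10)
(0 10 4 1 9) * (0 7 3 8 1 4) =(0 10)(1 9 7 3 8) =[10, 9, 2, 8, 4, 5, 6, 3, 1, 7, 0]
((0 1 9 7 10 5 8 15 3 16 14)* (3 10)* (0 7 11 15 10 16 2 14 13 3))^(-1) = (0 7 14 2 3 13 16 15 11 9 1)(5 10 8)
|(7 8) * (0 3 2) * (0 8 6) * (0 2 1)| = |(0 3 1)(2 8 7 6)| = 12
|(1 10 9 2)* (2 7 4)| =6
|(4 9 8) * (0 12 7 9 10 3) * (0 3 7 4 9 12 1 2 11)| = 4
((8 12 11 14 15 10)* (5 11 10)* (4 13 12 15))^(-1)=((4 13 12 10 8 15 5 11 14))^(-1)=(4 14 11 5 15 8 10 12 13)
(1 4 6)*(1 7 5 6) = [0, 4, 2, 3, 1, 6, 7, 5] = (1 4)(5 6 7)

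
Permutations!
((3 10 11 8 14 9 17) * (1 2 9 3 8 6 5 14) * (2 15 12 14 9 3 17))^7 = ((1 15 12 14 17 8)(2 3 10 11 6 5 9))^7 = (1 15 12 14 17 8)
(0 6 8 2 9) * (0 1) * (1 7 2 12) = (0 6 8 12 1)(2 9 7) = [6, 0, 9, 3, 4, 5, 8, 2, 12, 7, 10, 11, 1]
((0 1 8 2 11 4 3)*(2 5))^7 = (0 3 4 11 2 5 8 1)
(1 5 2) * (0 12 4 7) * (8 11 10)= (0 12 4 7)(1 5 2)(8 11 10)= [12, 5, 1, 3, 7, 2, 6, 0, 11, 9, 8, 10, 4]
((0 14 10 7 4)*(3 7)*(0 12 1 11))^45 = (14)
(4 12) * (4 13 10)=(4 12 13 10)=[0, 1, 2, 3, 12, 5, 6, 7, 8, 9, 4, 11, 13, 10]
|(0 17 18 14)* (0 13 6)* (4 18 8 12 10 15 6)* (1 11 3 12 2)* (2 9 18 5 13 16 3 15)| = 15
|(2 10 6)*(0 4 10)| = |(0 4 10 6 2)| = 5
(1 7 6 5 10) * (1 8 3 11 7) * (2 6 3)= (2 6 5 10 8)(3 11 7)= [0, 1, 6, 11, 4, 10, 5, 3, 2, 9, 8, 7]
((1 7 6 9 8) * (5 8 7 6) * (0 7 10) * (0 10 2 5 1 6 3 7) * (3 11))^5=((1 11 3 7)(2 5 8 6 9))^5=(1 11 3 7)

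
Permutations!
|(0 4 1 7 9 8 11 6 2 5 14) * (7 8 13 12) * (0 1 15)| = 84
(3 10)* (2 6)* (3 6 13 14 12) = [0, 1, 13, 10, 4, 5, 2, 7, 8, 9, 6, 11, 3, 14, 12] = (2 13 14 12 3 10 6)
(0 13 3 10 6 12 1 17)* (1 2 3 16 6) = (0 13 16 6 12 2 3 10 1 17) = [13, 17, 3, 10, 4, 5, 12, 7, 8, 9, 1, 11, 2, 16, 14, 15, 6, 0]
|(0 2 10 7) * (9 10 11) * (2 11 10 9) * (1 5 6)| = 15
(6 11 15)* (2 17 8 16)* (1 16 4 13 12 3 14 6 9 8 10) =(1 16 2 17 10)(3 14 6 11 15 9 8 4 13 12) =[0, 16, 17, 14, 13, 5, 11, 7, 4, 8, 1, 15, 3, 12, 6, 9, 2, 10]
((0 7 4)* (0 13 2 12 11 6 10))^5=((0 7 4 13 2 12 11 6 10))^5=(0 12 7 11 4 6 13 10 2)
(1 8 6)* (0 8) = (0 8 6 1) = [8, 0, 2, 3, 4, 5, 1, 7, 6]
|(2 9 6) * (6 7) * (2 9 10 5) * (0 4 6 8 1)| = 21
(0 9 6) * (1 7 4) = (0 9 6)(1 7 4) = [9, 7, 2, 3, 1, 5, 0, 4, 8, 6]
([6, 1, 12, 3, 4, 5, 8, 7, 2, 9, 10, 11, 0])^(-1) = [12, 1, 8, 3, 4, 5, 0, 7, 6, 9, 10, 11, 2]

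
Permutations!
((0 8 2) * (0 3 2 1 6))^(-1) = ((0 8 1 6)(2 3))^(-1) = (0 6 1 8)(2 3)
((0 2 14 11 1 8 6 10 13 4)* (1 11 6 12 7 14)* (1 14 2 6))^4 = (0 4 13 10 6)(1 2 12)(7 8 14)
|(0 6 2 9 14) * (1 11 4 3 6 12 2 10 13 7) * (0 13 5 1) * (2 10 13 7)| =|(0 12 10 5 1 11 4 3 6 13 2 9 14 7)| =14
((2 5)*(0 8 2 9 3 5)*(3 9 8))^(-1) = (9)(0 2 8 5 3)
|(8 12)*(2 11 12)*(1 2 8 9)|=5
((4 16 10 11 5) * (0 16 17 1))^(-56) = ((0 16 10 11 5 4 17 1))^(-56) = (17)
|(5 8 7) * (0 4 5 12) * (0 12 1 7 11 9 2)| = |(12)(0 4 5 8 11 9 2)(1 7)| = 14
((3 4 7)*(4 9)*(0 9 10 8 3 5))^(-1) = ((0 9 4 7 5)(3 10 8))^(-1) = (0 5 7 4 9)(3 8 10)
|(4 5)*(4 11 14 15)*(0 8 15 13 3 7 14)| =|(0 8 15 4 5 11)(3 7 14 13)| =12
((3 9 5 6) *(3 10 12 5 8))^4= (12)(3 9 8)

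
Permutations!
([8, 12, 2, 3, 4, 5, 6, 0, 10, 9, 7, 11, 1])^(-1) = [7, 12, 2, 3, 4, 5, 6, 10, 0, 9, 8, 11, 1]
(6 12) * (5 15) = (5 15)(6 12) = [0, 1, 2, 3, 4, 15, 12, 7, 8, 9, 10, 11, 6, 13, 14, 5]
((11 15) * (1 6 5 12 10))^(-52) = (15)(1 12 6 10 5)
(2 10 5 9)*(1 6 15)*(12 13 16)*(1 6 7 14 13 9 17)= [0, 7, 10, 3, 4, 17, 15, 14, 8, 2, 5, 11, 9, 16, 13, 6, 12, 1]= (1 7 14 13 16 12 9 2 10 5 17)(6 15)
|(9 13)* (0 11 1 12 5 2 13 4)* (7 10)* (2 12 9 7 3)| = |(0 11 1 9 4)(2 13 7 10 3)(5 12)| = 10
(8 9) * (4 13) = (4 13)(8 9) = [0, 1, 2, 3, 13, 5, 6, 7, 9, 8, 10, 11, 12, 4]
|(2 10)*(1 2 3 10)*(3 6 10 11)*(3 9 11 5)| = |(1 2)(3 5)(6 10)(9 11)| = 2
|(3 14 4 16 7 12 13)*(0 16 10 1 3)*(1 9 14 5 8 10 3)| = |(0 16 7 12 13)(3 5 8 10 9 14 4)| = 35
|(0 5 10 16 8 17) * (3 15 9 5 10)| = |(0 10 16 8 17)(3 15 9 5)| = 20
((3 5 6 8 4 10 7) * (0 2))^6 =((0 2)(3 5 6 8 4 10 7))^6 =(3 7 10 4 8 6 5)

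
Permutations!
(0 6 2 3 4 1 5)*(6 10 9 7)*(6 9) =(0 10 6 2 3 4 1 5)(7 9) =[10, 5, 3, 4, 1, 0, 2, 9, 8, 7, 6]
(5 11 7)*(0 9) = [9, 1, 2, 3, 4, 11, 6, 5, 8, 0, 10, 7] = (0 9)(5 11 7)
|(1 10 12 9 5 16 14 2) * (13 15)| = |(1 10 12 9 5 16 14 2)(13 15)| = 8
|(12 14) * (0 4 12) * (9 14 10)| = |(0 4 12 10 9 14)| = 6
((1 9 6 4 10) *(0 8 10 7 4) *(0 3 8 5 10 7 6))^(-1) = (0 9 1 10 5)(3 6 4 7 8)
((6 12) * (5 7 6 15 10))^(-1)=(5 10 15 12 6 7)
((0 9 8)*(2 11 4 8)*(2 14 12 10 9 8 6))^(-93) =((0 8)(2 11 4 6)(9 14 12 10))^(-93) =(0 8)(2 6 4 11)(9 10 12 14)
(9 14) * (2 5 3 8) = [0, 1, 5, 8, 4, 3, 6, 7, 2, 14, 10, 11, 12, 13, 9] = (2 5 3 8)(9 14)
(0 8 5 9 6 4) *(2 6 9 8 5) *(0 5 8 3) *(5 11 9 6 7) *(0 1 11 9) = (0 8 2 7 5 3 1 11)(4 9 6) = [8, 11, 7, 1, 9, 3, 4, 5, 2, 6, 10, 0]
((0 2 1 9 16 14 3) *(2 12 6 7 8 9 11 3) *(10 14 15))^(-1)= (0 3 11 1 2 14 10 15 16 9 8 7 6 12)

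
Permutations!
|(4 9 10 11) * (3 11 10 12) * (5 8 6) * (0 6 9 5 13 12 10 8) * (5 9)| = 11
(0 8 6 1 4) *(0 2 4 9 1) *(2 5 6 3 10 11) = [8, 9, 4, 10, 5, 6, 0, 7, 3, 1, 11, 2] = (0 8 3 10 11 2 4 5 6)(1 9)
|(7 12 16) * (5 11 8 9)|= 12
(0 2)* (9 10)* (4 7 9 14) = [2, 1, 0, 3, 7, 5, 6, 9, 8, 10, 14, 11, 12, 13, 4] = (0 2)(4 7 9 10 14)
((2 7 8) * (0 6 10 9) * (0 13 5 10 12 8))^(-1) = (0 7 2 8 12 6)(5 13 9 10)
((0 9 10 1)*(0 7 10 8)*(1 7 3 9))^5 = (7 10)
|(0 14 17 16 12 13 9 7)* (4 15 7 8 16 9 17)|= 30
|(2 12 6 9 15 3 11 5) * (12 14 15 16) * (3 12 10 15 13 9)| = |(2 14 13 9 16 10 15 12 6 3 11 5)| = 12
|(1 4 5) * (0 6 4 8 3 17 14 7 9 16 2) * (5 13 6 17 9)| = |(0 17 14 7 5 1 8 3 9 16 2)(4 13 6)| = 33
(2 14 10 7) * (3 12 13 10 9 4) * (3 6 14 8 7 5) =(2 8 7)(3 12 13 10 5)(4 6 14 9) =[0, 1, 8, 12, 6, 3, 14, 2, 7, 4, 5, 11, 13, 10, 9]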